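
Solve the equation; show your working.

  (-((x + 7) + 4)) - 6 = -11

Step 1. [(-((x + 7) + 4)) - 6 = -11] the outer -6 inverts by adding 6 ⇒ sub: -((x + 7) + 4) = -5.
Step 2. [-((x + 7) + 4) = -5] LHS negated; negate both sides ⇒ neg: (x + 7) + 4 = 5.
Step 3. [(x + 7) + 4 = 5] +4 is outermost — subtract 4 both sides, so sub: x + 7 = 1.
Step 4. [x + 7 = 1] 7 comes off first (subtract 7), so sub: x = -6.

Answer: x ∈ {-6}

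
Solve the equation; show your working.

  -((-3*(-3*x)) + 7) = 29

Step 1. [-((-3*(-3*x)) + 7) = 29] LHS negated; negate both sides ⇒ neg: (-3*(-3*x)) + 7 = -29.
Step 2. [(-3*(-3*x)) + 7 = -29] 7 comes off first (subtract 7) ⇒ sub: -3*(-3*x) = -36.
Step 3. [-3*(-3*x) = -36] divide by the outer -3 ⇒ div: -3*x = 12.
Step 4. [-3*x = 12] divide by the outer -3, so div: x = -4.

Answer: x ∈ {-4}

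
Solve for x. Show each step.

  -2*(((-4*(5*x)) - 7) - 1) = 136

Step 1. [-2*(((-4*(5*x)) - 7) - 1) = 136] divide by the outer -2, so div: ((-4*(5*x)) - 7) - 1 = -68.
Step 2. [((-4*(5*x)) - 7) - 1 = -68] peel the -1: add 1 from each side ⇒ sub: (-4*(5*x)) - 7 = -67.
Step 3. [(-4*(5*x)) - 7 = -67] peel the -7: add 7 from each side, so sub: -4*(5*x) = -60.
Step 4. [-4*(5*x) = -60] -4·(inner) — divide through by -4, so div: 5*x = 15.
Step 5. [5*x = 15] 5 out front; divide by 5. So div: x = 3.

Answer: x ∈ {3}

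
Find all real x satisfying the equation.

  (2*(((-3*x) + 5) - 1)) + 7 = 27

Step 1. [(2*(((-3*x) + 5) - 1)) + 7 = 27] peel the +7: subtract 7 from each side, so sub: 2*(((-3*x) + 5) - 1) = 20.
Step 2. [2*(((-3*x) + 5) - 1) = 20] leading coefficient 2: divide by 2 ⇒ div: ((-3*x) + 5) - 1 = 10.
Step 3. [((-3*x) + 5) - 1 = 10] peel the -1: add 1 from each side ⇒ sub: (-3*x) + 5 = 11.
Step 4. [(-3*x) + 5 = 11] 5 comes off first (subtract 5), so sub: -3*x = 6.
Step 5. [-3*x = 6] divide by the outer -3. So div: x = -2.

Answer: x ∈ {-2}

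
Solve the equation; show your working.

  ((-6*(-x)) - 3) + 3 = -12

Step 1. [((-6*(-x)) - 3) + 3 = -12] +3 is outermost — subtract 3 both sides. So sub: (-6*(-x)) - 3 = -15.
Step 2. [(-6*(-x)) - 3 = -15] add 3: x sits inside (… - 3). So sub: -6*(-x) = -12.
Step 3. [-6*(-x) = -12] divide by the outer -6 ⇒ div: -x = 2.
Step 4. [-x = 2] LHS negated; negate both sides. So neg: x = -2.

Answer: x ∈ {-2}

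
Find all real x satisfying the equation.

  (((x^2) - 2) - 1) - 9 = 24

Step 1. [(((x^2) - 2) - 1) - 9 = 24] peel the -9: add 9 from each side ⇒ sub: ((x^2) - 2) - 1 = 33.
Step 2. [((x^2) - 2) - 1 = 33] -1 is outermost — add 1 both sides ⇒ sub: (x^2) - 2 = 34.
Step 3. [(x^2) - 2 = 34] add 2: x sits inside (… - 2), so sub: x^2 = 36.
Step 4. [x^2 = 36] 36 ≥ 0, LHS is (·)² — take ±√ ⇒ sqrt: x = 6 or -6.

Answer: x ∈ {-6, 6}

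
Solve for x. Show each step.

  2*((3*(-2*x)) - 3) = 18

Step 1. [2*((3*(-2*x)) - 3) = 18] divide by the outer 2, so div: (3*(-2*x)) - 3 = 9.
Step 2. [(3*(-2*x)) - 3 = 9] 3 | LHS and 3 | 9: pull 3 out. So factor: (-2*x) - 1 = 3.
Step 3. [(-2*x) - 1 = 3] the outer -1 inverts by adding 1. So sub: -2*x = 4.
Step 4. [-2*x = 4] -2·(inner) — divide through by -2 ⇒ div: x = -2.

Answer: x ∈ {-2}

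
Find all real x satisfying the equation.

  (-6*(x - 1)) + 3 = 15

Step 1. [(-6*(x - 1)) + 3 = 15] the outer +3 inverts by subtracting 3 ⇒ sub: -6*(x - 1) = 12.
Step 2. [-6*(x - 1) = 12] -6 out front; divide by -6 ⇒ div: x - 1 = -2.
Step 3. [x - 1 = -2] peel the -1: add 1 from each side ⇒ sub: x = -1.

Answer: x ∈ {-1}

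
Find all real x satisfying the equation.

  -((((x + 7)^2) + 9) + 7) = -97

Step 1. [-((((x + 7)^2) + 9) + 7) = -97] flip signs both sides, so neg: (((x + 7)^2) + 9) + 7 = 97.
Step 2. [(((x + 7)^2) + 9) + 7 = 97] the outer +7 inverts by subtracting 7, so sub: ((x + 7)^2) + 9 = 90.
Step 3. [((x + 7)^2) + 9 = 90] subtract 9: x sits inside (… + 9), so sub: (x + 7)^2 = 81.
Step 4. [(x + 7)^2 = 81] √ both sides: 81 ≥ 0 gives two branches. So sqrt: x + 7 = 9 or -9.
Step 5. [x + 7 = 9 or -9] peel the +7: subtract 7 from each side. So sub: x = 2 or -16.

Answer: x ∈ {-16, 2}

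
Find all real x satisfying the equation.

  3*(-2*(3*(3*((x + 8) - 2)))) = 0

Step 1. [3*(-2*(3*(3*((x + 8) - 2)))) = 0] 3 out front; divide by 3. So div: -2*(3*(3*((x + 8) - 2))) = 0.
Step 2. [-2*(3*(3*((x + 8) - 2))) = 0] -2 out front; divide by -2. So div: 3*(3*((x + 8) - 2)) = 0.
Step 3. [3*(3*((x + 8) - 2)) = 0] divide by the outer 3. So div: 3*((x + 8) - 2) = 0.
Step 4. [3*((x + 8) - 2) = 0] LHS = 3·(…); ÷3 both sides ⇒ div: (x + 8) - 2 = 0.
Step 5. [(x + 8) - 2 = 0] peel the -2: add 2 from each side, so sub: x + 8 = 2.
Step 6. [x + 8 = 2] +8 is outermost — subtract 8 both sides ⇒ sub: x = -6.

Answer: x ∈ {-6}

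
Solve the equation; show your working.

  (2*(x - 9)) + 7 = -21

Step 1. [(2*(x - 9)) + 7 = -21] +7 is outermost — subtract 7 both sides ⇒ sub: 2*(x - 9) = -28.
Step 2. [2*(x - 9) = -28] 2·(inner) — divide through by 2 ⇒ div: x - 9 = -14.
Step 3. [x - 9 = -14] the outer -9 inverts by adding 9. So sub: x = -5.

Answer: x ∈ {-5}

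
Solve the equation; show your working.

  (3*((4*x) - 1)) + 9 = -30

Step 1. [(3*((4*x) - 1)) + 9 = -30] subtract 9: x sits inside (… + 9). So sub: 3*((4*x) - 1) = -39.
Step 2. [3*((4*x) - 1) = -39] 3·(inner) — divide through by 3 ⇒ div: (4*x) - 1 = -13.
Step 3. [(4*x) - 1 = -13] -1 is outermost — add 1 both sides. So sub: 4*x = -12.
Step 4. [4*x = -12] leading coefficient 4: divide by 4, so div: x = -3.

Answer: x ∈ {-3}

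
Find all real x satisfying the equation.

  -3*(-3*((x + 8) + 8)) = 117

Step 1. [-3*(-3*((x + 8) + 8)) = 117] leading coefficient -3: divide by -3 ⇒ div: -3*((x + 8) + 8) = -39.
Step 2. [-3*((x + 8) + 8) = -39] LHS = -3·(…); ÷-3 both sides ⇒ div: (x + 8) + 8 = 13.
Step 3. [(x + 8) + 8 = 13] subtract 8: x sits inside (… + 8), so sub: x + 8 = 5.
Step 4. [x + 8 = 5] 8 comes off first (subtract 8) ⇒ sub: x = -3.

Answer: x ∈ {-3}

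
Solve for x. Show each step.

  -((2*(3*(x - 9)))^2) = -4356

Step 1. [-((2*(3*(x - 9)))^2) = -4356] LHS negated; negate both sides. So neg: (2*(3*(x - 9)))^2 = 4356.
Step 2. [(2*(3*(x - 9)))^2 = 4356] LHS squared, RHS 4356 ≥ 0: apply √ (±). So sqrt: 2*(3*(x - 9)) = 66 or -66.
Step 3. [2*(3*(x - 9)) = 66 or -66] leading coefficient 2: divide by 2, so div: 3*(x - 9) = 33 or -33.
Step 4. [3*(x - 9) = 33 or -33] 3·(inner) — divide through by 3, so div: x - 9 = 11 or -11.
Step 5. [x - 9 = 11 or -11] 9 comes off first (add 9), so sub: x = 20 or -2.

Answer: x ∈ {-2, 20}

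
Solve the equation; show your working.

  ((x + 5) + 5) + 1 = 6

Step 1. [((x + 5) + 5) + 1 = 6] peel the +1: subtract 1 from each side ⇒ sub: (x + 5) + 5 = 5.
Step 2. [(x + 5) + 5 = 5] peel the +5: subtract 5 from each side ⇒ sub: x + 5 = 0.
Step 3. [x + 5 = 0] peel the +5: subtract 5 from each side, so sub: x = -5.

Answer: x ∈ {-5}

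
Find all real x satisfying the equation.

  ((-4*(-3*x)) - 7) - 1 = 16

Step 1. [((-4*(-3*x)) - 7) - 1 = 16] 1 comes off first (add 1). So sub: (-4*(-3*x)) - 7 = 17.
Step 2. [(-4*(-3*x)) - 7 = 17] peel the -7: add 7 from each side, so sub: -4*(-3*x) = 24.
Step 3. [-4*(-3*x) = 24] leading coefficient -4: divide by -4 ⇒ div: -3*x = -6.
Step 4. [-3*x = -6] -3·(inner) — divide through by -3. So div: x = 2.

Answer: x ∈ {2}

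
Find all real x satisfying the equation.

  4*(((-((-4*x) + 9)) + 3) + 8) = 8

Step 1. [4*(((-((-4*x) + 9)) + 3) + 8) = 8] leading coefficient 4: divide by 4 ⇒ div: ((-((-4*x) + 9)) + 3) + 8 = 2.
Step 2. [((-((-4*x) + 9)) + 3) + 8 = 2] +8 is outermost — subtract 8 both sides. So sub: (-((-4*x) + 9)) + 3 = -6.
Step 3. [(-((-4*x) + 9)) + 3 = -6] 3 comes off first (subtract 3). So sub: -((-4*x) + 9) = -9.
Step 4. [-((-4*x) + 9) = -9] leading − — multiply by −1, so neg: (-4*x) + 9 = 9.
Step 5. [(-4*x) + 9 = 9] +9 is outermost — subtract 9 both sides. So sub: -4*x = 0.
Step 6. [-4*x = 0] -4 out front; divide by -4. So div: x = 0.

Answer: x ∈ {0}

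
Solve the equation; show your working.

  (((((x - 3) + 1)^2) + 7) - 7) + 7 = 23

Step 1. [(((((x - 3) + 1)^2) + 7) - 7) + 7 = 23] peel the +7: subtract 7 from each side ⇒ sub: ((((x - 3) + 1)^2) + 7) - 7 = 16.
Step 2. [((((x - 3) + 1)^2) + 7) - 7 = 16] the outer -7 inverts by adding 7. So sub: (((x - 3) + 1)^2) + 7 = 23.
Step 3. [(((x - 3) + 1)^2) + 7 = 23] +7 is outermost — subtract 7 both sides ⇒ sub: ((x - 3) + 1)^2 = 16.
Step 4. [((x - 3) + 1)^2 = 16] √ both sides: 16 ≥ 0 gives two branches, so sqrt: (x - 3) + 1 = 4 or -4.
Step 5. [(x - 3) + 1 = 4 or -4] +1 is outermost — subtract 1 both sides ⇒ sub: x - 3 = 3 or -5.
Step 6. [x - 3 = 3 or -5] add 3: x sits inside (… - 3), so sub: x = 6 or -2.

Answer: x ∈ {-2, 6}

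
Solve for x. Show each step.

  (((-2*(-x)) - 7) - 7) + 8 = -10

Step 1. [(((-2*(-x)) - 7) - 7) + 8 = -10] the outer +8 inverts by subtracting 8, so sub: ((-2*(-x)) - 7) - 7 = -18.
Step 2. [((-2*(-x)) - 7) - 7 = -18] peel the -7: add 7 from each side ⇒ sub: (-2*(-x)) - 7 = -11.
Step 3. [(-2*(-x)) - 7 = -11] 7 comes off first (add 7), so sub: -2*(-x) = -4.
Step 4. [-2*(-x) = -4] divide by the outer -2 ⇒ div: -x = 2.
Step 5. [-x = 2] LHS negated; negate both sides, so neg: x = -2.

Answer: x ∈ {-2}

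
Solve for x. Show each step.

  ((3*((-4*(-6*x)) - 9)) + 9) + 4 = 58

Step 1. [((3*((-4*(-6*x)) - 9)) + 9) + 4 = 58] subtract 4: x sits inside (… + 4) ⇒ sub: (3*((-4*(-6*x)) - 9)) + 9 = 54.
Step 2. [(3*((-4*(-6*x)) - 9)) + 9 = 54] 3 | LHS and 3 | 54: pull 3 out. So factor: ((-4*(-6*x)) - 9) + 3 = 18.
Step 3. [((-4*(-6*x)) - 9) + 3 = 18] peel the +3: subtract 3 from each side, so sub: (-4*(-6*x)) - 9 = 15.
Step 4. [(-4*(-6*x)) - 9 = 15] -9 is outermost — add 9 both sides. So sub: -4*(-6*x) = 24.
Step 5. [-4*(-6*x) = 24] LHS = -4·(…); ÷-4 both sides, so div: -6*x = -6.
Step 6. [-6*x = -6] leading coefficient -6: divide by -6, so div: x = 1.

Answer: x ∈ {1}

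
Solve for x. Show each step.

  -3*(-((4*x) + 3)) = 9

Step 1. [-3*(-((4*x) + 3)) = 9] -3 out front; divide by -3, so div: -((4*x) + 3) = -3.
Step 2. [-((4*x) + 3) = -3] leading − — multiply by −1 ⇒ neg: (4*x) + 3 = 3.
Step 3. [(4*x) + 3 = 3] 3 comes off first (subtract 3). So sub: 4*x = 0.
Step 4. [4*x = 0] 4 out front; divide by 4, so div: x = 0.

Answer: x ∈ {0}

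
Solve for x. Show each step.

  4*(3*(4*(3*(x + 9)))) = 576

Step 1. [4*(3*(4*(3*(x + 9)))) = 576] 4·(inner) — divide through by 4. So div: 3*(4*(3*(x + 9))) = 144.
Step 2. [3*(4*(3*(x + 9))) = 144] leading coefficient 3: divide by 3 ⇒ div: 4*(3*(x + 9)) = 48.
Step 3. [4*(3*(x + 9)) = 48] leading coefficient 4: divide by 4 ⇒ div: 3*(x + 9) = 12.
Step 4. [3*(x + 9) = 12] 3·(inner) — divide through by 3 ⇒ div: x + 9 = 4.
Step 5. [x + 9 = 4] subtract 9: x sits inside (… + 9), so sub: x = -5.

Answer: x ∈ {-5}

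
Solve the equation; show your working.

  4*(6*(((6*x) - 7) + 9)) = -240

Step 1. [4*(6*(((6*x) - 7) + 9)) = -240] divide by the outer 4 ⇒ div: 6*(((6*x) - 7) + 9) = -60.
Step 2. [6*(((6*x) - 7) + 9) = -60] leading coefficient 6: divide by 6. So div: ((6*x) - 7) + 9 = -10.
Step 3. [((6*x) - 7) + 9 = -10] peel the +9: subtract 9 from each side ⇒ sub: (6*x) - 7 = -19.
Step 4. [(6*x) - 7 = -19] add 7: x sits inside (… - 7), so sub: 6*x = -12.
Step 5. [6*x = -12] 6·(inner) — divide through by 6, so div: x = -2.

Answer: x ∈ {-2}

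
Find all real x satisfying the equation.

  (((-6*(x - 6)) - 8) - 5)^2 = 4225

Step 1. [(((-6*(x - 6)) - 8) - 5)^2 = 4225] 4225 ≥ 0, LHS is (·)² — take ±√ ⇒ sqrt: ((-6*(x - 6)) - 8) - 5 = 65 or -65.
Step 2. [((-6*(x - 6)) - 8) - 5 = 65 or -65] -5 is outermost — add 5 both sides. So sub: (-6*(x - 6)) - 8 = 70 or -60.
Step 3. [(-6*(x - 6)) - 8 = 70 or -60] -8 is outermost — add 8 both sides, so sub: -6*(x - 6) = 78 or -52.
Step 4. [-6*(x - 6) = 78 or -52] -6 out front; divide by -6 ⇒ div: x - 6 = -13 or 26/3.
Step 5. [x - 6 = -13 or 26/3] the outer -6 inverts by adding 6, so sub: x = -7 or 44/3.

Answer: x ∈ {-7, 44/3}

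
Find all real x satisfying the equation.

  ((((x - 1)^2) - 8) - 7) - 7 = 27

Step 1. [((((x - 1)^2) - 8) - 7) - 7 = 27] peel the -7: add 7 from each side, so sub: (((x - 1)^2) - 8) - 7 = 34.
Step 2. [(((x - 1)^2) - 8) - 7 = 34] the outer -7 inverts by adding 7. So sub: ((x - 1)^2) - 8 = 41.
Step 3. [((x - 1)^2) - 8 = 41] 8 comes off first (add 8), so sub: (x - 1)^2 = 49.
Step 4. [(x - 1)^2 = 49] √ both sides: 49 ≥ 0 gives two branches. So sqrt: x - 1 = 7 or -7.
Step 5. [x - 1 = 7 or -7] the outer -1 inverts by adding 1 ⇒ sub: x = 8 or -6.

Answer: x ∈ {-6, 8}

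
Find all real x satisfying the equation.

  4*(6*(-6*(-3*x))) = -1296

Step 1. [4*(6*(-6*(-3*x))) = -1296] leading coefficient 4: divide by 4. So div: 6*(-6*(-3*x)) = -324.
Step 2. [6*(-6*(-3*x)) = -324] 6·(inner) — divide through by 6. So div: -6*(-3*x) = -54.
Step 3. [-6*(-3*x) = -54] -6 out front; divide by -6, so div: -3*x = 9.
Step 4. [-3*x = 9] LHS = -3·(…); ÷-3 both sides. So div: x = -3.

Answer: x ∈ {-3}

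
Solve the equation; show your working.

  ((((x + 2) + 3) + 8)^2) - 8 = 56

Step 1. [((((x + 2) + 3) + 8)^2) - 8 = 56] peel the -8: add 8 from each side, so sub: (((x + 2) + 3) + 8)^2 = 64.
Step 2. [(((x + 2) + 3) + 8)^2 = 64] 64 ≥ 0, LHS is (·)² — take ±√. So sqrt: ((x + 2) + 3) + 8 = 8 or -8.
Step 3. [((x + 2) + 3) + 8 = 8 or -8] peel the +8: subtract 8 from each side ⇒ sub: (x + 2) + 3 = 0 or -16.
Step 4. [(x + 2) + 3 = 0 or -16] subtract 3: x sits inside (… + 3). So sub: x + 2 = -3 or -19.
Step 5. [x + 2 = -3 or -19] 2 comes off first (subtract 2), so sub: x = -5 or -21.

Answer: x ∈ {-21, -5}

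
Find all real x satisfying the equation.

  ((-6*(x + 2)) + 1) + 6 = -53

Step 1. [((-6*(x + 2)) + 1) + 6 = -53] peel the +6: subtract 6 from each side. So sub: (-6*(x + 2)) + 1 = -59.
Step 2. [(-6*(x + 2)) + 1 = -59] peel the +1: subtract 1 from each side, so sub: -6*(x + 2) = -60.
Step 3. [-6*(x + 2) = -60] divide by the outer -6 ⇒ div: x + 2 = 10.
Step 4. [x + 2 = 10] 2 comes off first (subtract 2) ⇒ sub: x = 8.

Answer: x ∈ {8}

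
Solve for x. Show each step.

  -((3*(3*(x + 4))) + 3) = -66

Step 1. [-((3*(3*(x + 4))) + 3) = -66] flip signs both sides. So neg: (3*(3*(x + 4))) + 3 = 66.
Step 2. [(3*(3*(x + 4))) + 3 = 66] 3 divides every term; factor it out ⇒ factor: (3*(x + 4)) + 1 = 22.
Step 3. [(3*(x + 4)) + 1 = 22] subtract 1: x sits inside (… + 1). So sub: 3*(x + 4) = 21.
Step 4. [3*(x + 4) = 21] 3·(inner) — divide through by 3 ⇒ div: x + 4 = 7.
Step 5. [x + 4 = 7] subtract 4: x sits inside (… + 4) ⇒ sub: x = 3.

Answer: x ∈ {3}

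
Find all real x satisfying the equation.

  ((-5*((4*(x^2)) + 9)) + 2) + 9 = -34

Step 1. [((-5*((4*(x^2)) + 9)) + 2) + 9 = -34] +9 is outermost — subtract 9 both sides ⇒ sub: (-5*((4*(x^2)) + 9)) + 2 = -43.
Step 2. [(-5*((4*(x^2)) + 9)) + 2 = -43] the outer +2 inverts by subtracting 2, so sub: -5*((4*(x^2)) + 9) = -45.
Step 3. [-5*((4*(x^2)) + 9) = -45] LHS = -5·(…); ÷-5 both sides. So div: (4*(x^2)) + 9 = 9.
Step 4. [(4*(x^2)) + 9 = 9] 9 comes off first (subtract 9) ⇒ sub: 4*(x^2) = 0.
Step 5. [4*(x^2) = 0] divide by the outer 4, so div: x^2 = 0.
Step 6. [x^2 = 0] LHS squared, RHS 0 ≥ 0: apply √ (±) ⇒ sqrt: x = 0.

Answer: x ∈ {0}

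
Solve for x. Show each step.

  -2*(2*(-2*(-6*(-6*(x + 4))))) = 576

Step 1. [-2*(2*(-2*(-6*(-6*(x + 4))))) = 576] LHS = -2·(…); ÷-2 both sides, so div: 2*(-2*(-6*(-6*(x + 4)))) = -288.
Step 2. [2*(-2*(-6*(-6*(x + 4)))) = -288] 2 out front; divide by 2. So div: -2*(-6*(-6*(x + 4))) = -144.
Step 3. [-2*(-6*(-6*(x + 4))) = -144] divide by the outer -2, so div: -6*(-6*(x + 4)) = 72.
Step 4. [-6*(-6*(x + 4)) = 72] -6·(inner) — divide through by -6, so div: -6*(x + 4) = -12.
Step 5. [-6*(x + 4) = -12] -6 out front; divide by -6, so div: x + 4 = 2.
Step 6. [x + 4 = 2] 4 comes off first (subtract 4), so sub: x = -2.

Answer: x ∈ {-2}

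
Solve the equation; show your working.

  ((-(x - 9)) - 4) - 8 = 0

Step 1. [((-(x - 9)) - 4) - 8 = 0] peel the -8: add 8 from each side, so sub: (-(x - 9)) - 4 = 8.
Step 2. [(-(x - 9)) - 4 = 8] add 4: x sits inside (… - 4), so sub: -(x - 9) = 12.
Step 3. [-(x - 9) = 12] leading − — multiply by −1 ⇒ neg: x - 9 = -12.
Step 4. [x - 9 = -12] peel the -9: add 9 from each side, so sub: x = -3.

Answer: x ∈ {-3}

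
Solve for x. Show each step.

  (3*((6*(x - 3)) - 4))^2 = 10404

Step 1. [(3*((6*(x - 3)) - 4))^2 = 10404] 10404 ≥ 0, LHS is (·)² — take ±√ ⇒ sqrt: 3*((6*(x - 3)) - 4) = 102 or -102.
Step 2. [3*((6*(x - 3)) - 4) = 102 or -102] 3·(inner) — divide through by 3 ⇒ div: (6*(x - 3)) - 4 = 34 or -34.
Step 3. [(6*(x - 3)) - 4 = 34 or -34] the outer -4 inverts by adding 4 ⇒ sub: 6*(x - 3) = 38 or -30.
Step 4. [6*(x - 3) = 38 or -30] 6 out front; divide by 6, so div: x - 3 = 19/3 or -5.
Step 5. [x - 3 = 19/3 or -5] the outer -3 inverts by adding 3. So sub: x = 28/3 or -2.

Answer: x ∈ {-2, 28/3}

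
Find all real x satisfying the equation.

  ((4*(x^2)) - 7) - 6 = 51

Step 1. [((4*(x^2)) - 7) - 6 = 51] peel the -6: add 6 from each side. So sub: (4*(x^2)) - 7 = 57.
Step 2. [(4*(x^2)) - 7 = 57] peel the -7: add 7 from each side, so sub: 4*(x^2) = 64.
Step 3. [4*(x^2) = 64] LHS = 4·(…); ÷4 both sides. So div: x^2 = 16.
Step 4. [x^2 = 16] √ both sides: 16 ≥ 0 gives two branches. So sqrt: x = 4 or -4.

Answer: x ∈ {-4, 4}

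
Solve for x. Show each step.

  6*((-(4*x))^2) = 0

Step 1. [6*((-(4*x))^2) = 0] 6 out front; divide by 6 ⇒ div: (-(4*x))^2 = 0.
Step 2. [(-(4*x))^2 = 0] √ both sides: 0 ≥ 0 gives two branches ⇒ sqrt: -(4*x) = 0.
Step 3. [-(4*x) = 0] flip signs both sides. So neg: 4*x = 0.
Step 4. [4*x = 0] 4 out front; divide by 4 ⇒ div: x = 0.

Answer: x ∈ {0}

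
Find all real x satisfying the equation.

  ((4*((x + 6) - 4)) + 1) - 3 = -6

Step 1. [((4*((x + 6) - 4)) + 1) - 3 = -6] add 3: x sits inside (… - 3), so sub: (4*((x + 6) - 4)) + 1 = -3.
Step 2. [(4*((x + 6) - 4)) + 1 = -3] subtract 1: x sits inside (… + 1). So sub: 4*((x + 6) - 4) = -4.
Step 3. [4*((x + 6) - 4) = -4] LHS = 4·(…); ÷4 both sides, so div: (x + 6) - 4 = -1.
Step 4. [(x + 6) - 4 = -1] add 4: x sits inside (… - 4). So sub: x + 6 = 3.
Step 5. [x + 6 = 3] 6 comes off first (subtract 6). So sub: x = -3.

Answer: x ∈ {-3}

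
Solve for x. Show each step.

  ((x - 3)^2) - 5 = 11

Step 1. [((x - 3)^2) - 5 = 11] -5 is outermost — add 5 both sides. So sub: (x - 3)^2 = 16.
Step 2. [(x - 3)^2 = 16] √ both sides: 16 ≥ 0 gives two branches, so sqrt: x - 3 = 4 or -4.
Step 3. [x - 3 = 4 or -4] -3 is outermost — add 3 both sides ⇒ sub: x = 7 or -1.

Answer: x ∈ {-1, 7}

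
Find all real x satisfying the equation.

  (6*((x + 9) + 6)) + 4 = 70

Step 1. [(6*((x + 9) + 6)) + 4 = 70] +4 is outermost — subtract 4 both sides. So sub: 6*((x + 9) + 6) = 66.
Step 2. [6*((x + 9) + 6) = 66] 6·(inner) — divide through by 6, so div: (x + 9) + 6 = 11.
Step 3. [(x + 9) + 6 = 11] peel the +6: subtract 6 from each side, so sub: x + 9 = 5.
Step 4. [x + 9 = 5] +9 is outermost — subtract 9 both sides, so sub: x = -4.

Answer: x ∈ {-4}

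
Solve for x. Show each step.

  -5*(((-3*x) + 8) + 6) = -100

Step 1. [-5*(((-3*x) + 8) + 6) = -100] -5·(inner) — divide through by -5, so div: ((-3*x) + 8) + 6 = 20.
Step 2. [((-3*x) + 8) + 6 = 20] +6 is outermost — subtract 6 both sides ⇒ sub: (-3*x) + 8 = 14.
Step 3. [(-3*x) + 8 = 14] +8 is outermost — subtract 8 both sides. So sub: -3*x = 6.
Step 4. [-3*x = 6] divide by the outer -3. So div: x = -2.

Answer: x ∈ {-2}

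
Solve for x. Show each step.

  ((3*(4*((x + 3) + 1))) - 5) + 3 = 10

Step 1. [((3*(4*((x + 3) + 1))) - 5) + 3 = 10] +3 is outermost — subtract 3 both sides. So sub: (3*(4*((x + 3) + 1))) - 5 = 7.
Step 2. [(3*(4*((x + 3) + 1))) - 5 = 7] the outer -5 inverts by adding 5 ⇒ sub: 3*(4*((x + 3) + 1)) = 12.
Step 3. [3*(4*((x + 3) + 1)) = 12] LHS = 3·(…); ÷3 both sides. So div: 4*((x + 3) + 1) = 4.
Step 4. [4*((x + 3) + 1) = 4] 4·(inner) — divide through by 4, so div: (x + 3) + 1 = 1.
Step 5. [(x + 3) + 1 = 1] the outer +1 inverts by subtracting 1. So sub: x + 3 = 0.
Step 6. [x + 3 = 0] subtract 3: x sits inside (… + 3). So sub: x = -3.

Answer: x ∈ {-3}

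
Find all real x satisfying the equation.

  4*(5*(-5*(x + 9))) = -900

Step 1. [4*(5*(-5*(x + 9))) = -900] LHS = 4·(…); ÷4 both sides. So div: 5*(-5*(x + 9)) = -225.
Step 2. [5*(-5*(x + 9)) = -225] LHS = 5·(…); ÷5 both sides. So div: -5*(x + 9) = -45.
Step 3. [-5*(x + 9) = -45] -5·(inner) — divide through by -5. So div: x + 9 = 9.
Step 4. [x + 9 = 9] 9 comes off first (subtract 9). So sub: x = 0.

Answer: x ∈ {0}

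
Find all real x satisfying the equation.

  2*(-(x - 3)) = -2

Step 1. [2*(-(x - 3)) = -2] LHS = 2·(…); ÷2 both sides. So div: -(x - 3) = -1.
Step 2. [-(x - 3) = -1] flip signs both sides. So neg: x - 3 = 1.
Step 3. [x - 3 = 1] 3 comes off first (add 3) ⇒ sub: x = 4.

Answer: x ∈ {4}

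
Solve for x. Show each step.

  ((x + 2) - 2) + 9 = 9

Step 1. [((x + 2) - 2) + 9 = 9] subtract 9: x sits inside (… + 9) ⇒ sub: (x + 2) - 2 = 0.
Step 2. [(x + 2) - 2 = 0] 2 comes off first (add 2), so sub: x + 2 = 2.
Step 3. [x + 2 = 2] +2 is outermost — subtract 2 both sides ⇒ sub: x = 0.

Answer: x ∈ {0}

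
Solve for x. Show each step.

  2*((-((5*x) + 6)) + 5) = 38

Step 1. [2*((-((5*x) + 6)) + 5) = 38] 2·(inner) — divide through by 2 ⇒ div: (-((5*x) + 6)) + 5 = 19.
Step 2. [(-((5*x) + 6)) + 5 = 19] 5 comes off first (subtract 5) ⇒ sub: -((5*x) + 6) = 14.
Step 3. [-((5*x) + 6) = 14] flip signs both sides. So neg: (5*x) + 6 = -14.
Step 4. [(5*x) + 6 = -14] the outer +6 inverts by subtracting 6 ⇒ sub: 5*x = -20.
Step 5. [5*x = -20] divide by the outer 5 ⇒ div: x = -4.

Answer: x ∈ {-4}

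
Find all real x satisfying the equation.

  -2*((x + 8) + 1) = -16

Step 1. [-2*((x + 8) + 1) = -16] LHS = -2·(…); ÷-2 both sides ⇒ div: (x + 8) + 1 = 8.
Step 2. [(x + 8) + 1 = 8] the outer +1 inverts by subtracting 1, so sub: x + 8 = 7.
Step 3. [x + 8 = 7] subtract 8: x sits inside (… + 8) ⇒ sub: x = -1.

Answer: x ∈ {-1}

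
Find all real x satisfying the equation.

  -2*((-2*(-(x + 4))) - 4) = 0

Step 1. [-2*((-2*(-(x + 4))) - 4) = 0] leading coefficient -2: divide by -2. So div: (-2*(-(x + 4))) - 4 = 0.
Step 2. [(-2*(-(x + 4))) - 4 = 0] -2 divides every term; factor it out, so factor: (-(x + 4)) + 2 = 0.
Step 3. [(-(x + 4)) + 2 = 0] 2 comes off first (subtract 2), so sub: -(x + 4) = -2.
Step 4. [-(x + 4) = -2] flip signs both sides, so neg: x + 4 = 2.
Step 5. [x + 4 = 2] 4 comes off first (subtract 4) ⇒ sub: x = -2.

Answer: x ∈ {-2}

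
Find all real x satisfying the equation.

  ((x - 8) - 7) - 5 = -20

Step 1. [((x - 8) - 7) - 5 = -20] peel the -5: add 5 from each side, so sub: (x - 8) - 7 = -15.
Step 2. [(x - 8) - 7 = -15] peel the -7: add 7 from each side ⇒ sub: x - 8 = -8.
Step 3. [x - 8 = -8] peel the -8: add 8 from each side. So sub: x = 0.

Answer: x ∈ {0}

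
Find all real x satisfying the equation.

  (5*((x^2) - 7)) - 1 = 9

Step 1. [(5*((x^2) - 7)) - 1 = 9] -1 is outermost — add 1 both sides. So sub: 5*((x^2) - 7) = 10.
Step 2. [5*((x^2) - 7) = 10] divide by the outer 5 ⇒ div: (x^2) - 7 = 2.
Step 3. [(x^2) - 7 = 2] peel the -7: add 7 from each side. So sub: x^2 = 9.
Step 4. [x^2 = 9] LHS squared, RHS 9 ≥ 0: apply √ (±), so sqrt: x = 3 or -3.

Answer: x ∈ {-3, 3}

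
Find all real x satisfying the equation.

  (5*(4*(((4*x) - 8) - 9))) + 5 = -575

Step 1. [(5*(4*(((4*x) - 8) - 9))) + 5 = -575] 5 | LHS and 5 | -575: pull 5 out ⇒ factor: (4*(((4*x) - 8) - 9)) + 1 = -115.
Step 2. [(4*(((4*x) - 8) - 9)) + 1 = -115] +1 is outermost — subtract 1 both sides ⇒ sub: 4*(((4*x) - 8) - 9) = -116.
Step 3. [4*(((4*x) - 8) - 9) = -116] leading coefficient 4: divide by 4, so div: ((4*x) - 8) - 9 = -29.
Step 4. [((4*x) - 8) - 9 = -29] add 9: x sits inside (… - 9). So sub: (4*x) - 8 = -20.
Step 5. [(4*x) - 8 = -20] 4 divides every term; factor it out. So factor: x - 2 = -5.
Step 6. [x - 2 = -5] -2 is outermost — add 2 both sides, so sub: x = -3.

Answer: x ∈ {-3}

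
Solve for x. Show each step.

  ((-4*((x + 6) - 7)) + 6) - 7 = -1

Step 1. [((-4*((x + 6) - 7)) + 6) - 7 = -1] the outer -7 inverts by adding 7, so sub: (-4*((x + 6) - 7)) + 6 = 6.
Step 2. [(-4*((x + 6) - 7)) + 6 = 6] the outer +6 inverts by subtracting 6. So sub: -4*((x + 6) - 7) = 0.
Step 3. [-4*((x + 6) - 7) = 0] -4·(inner) — divide through by -4, so div: (x + 6) - 7 = 0.
Step 4. [(x + 6) - 7 = 0] 7 comes off first (add 7) ⇒ sub: x + 6 = 7.
Step 5. [x + 6 = 7] peel the +6: subtract 6 from each side ⇒ sub: x = 1.

Answer: x ∈ {1}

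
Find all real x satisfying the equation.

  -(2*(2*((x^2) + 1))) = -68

Step 1. [-(2*(2*((x^2) + 1))) = -68] flip signs both sides. So neg: 2*(2*((x^2) + 1)) = 68.
Step 2. [2*(2*((x^2) + 1)) = 68] 2 out front; divide by 2. So div: 2*((x^2) + 1) = 34.
Step 3. [2*((x^2) + 1) = 34] 2 out front; divide by 2, so div: (x^2) + 1 = 17.
Step 4. [(x^2) + 1 = 17] subtract 1: x sits inside (… + 1) ⇒ sub: x^2 = 16.
Step 5. [x^2 = 16] √ both sides: 16 ≥ 0 gives two branches. So sqrt: x = 4 or -4.

Answer: x ∈ {-4, 4}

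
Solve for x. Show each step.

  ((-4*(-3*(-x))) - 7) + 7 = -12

Step 1. [((-4*(-3*(-x))) - 7) + 7 = -12] the outer +7 inverts by subtracting 7, so sub: (-4*(-3*(-x))) - 7 = -19.
Step 2. [(-4*(-3*(-x))) - 7 = -19] -7 is outermost — add 7 both sides, so sub: -4*(-3*(-x)) = -12.
Step 3. [-4*(-3*(-x)) = -12] divide by the outer -4. So div: -3*(-x) = 3.
Step 4. [-3*(-x) = 3] leading coefficient -3: divide by -3. So div: -x = -1.
Step 5. [-x = -1] flip signs both sides, so neg: x = 1.

Answer: x ∈ {1}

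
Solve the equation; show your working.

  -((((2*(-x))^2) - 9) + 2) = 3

Step 1. [-((((2*(-x))^2) - 9) + 2) = 3] leading − — multiply by −1, so neg: (((2*(-x))^2) - 9) + 2 = -3.
Step 2. [(((2*(-x))^2) - 9) + 2 = -3] +2 is outermost — subtract 2 both sides ⇒ sub: ((2*(-x))^2) - 9 = -5.
Step 3. [((2*(-x))^2) - 9 = -5] 9 comes off first (add 9) ⇒ sub: (2*(-x))^2 = 4.
Step 4. [(2*(-x))^2 = 4] LHS squared, RHS 4 ≥ 0: apply √ (±) ⇒ sqrt: 2*(-x) = 2 or -2.
Step 5. [2*(-x) = 2 or -2] 2 out front; divide by 2 ⇒ div: -x = 1 or -1.
Step 6. [-x = 1 or -1] flip signs both sides ⇒ neg: x = -1 or 1.

Answer: x ∈ {-1, 1}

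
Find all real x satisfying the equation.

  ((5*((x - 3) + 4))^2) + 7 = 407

Step 1. [((5*((x - 3) + 4))^2) + 7 = 407] the outer +7 inverts by subtracting 7. So sub: (5*((x - 3) + 4))^2 = 400.
Step 2. [(5*((x - 3) + 4))^2 = 400] 400 ≥ 0, LHS is (·)² — take ±√, so sqrt: 5*((x - 3) + 4) = 20 or -20.
Step 3. [5*((x - 3) + 4) = 20 or -20] divide by the outer 5, so div: (x - 3) + 4 = 4 or -4.
Step 4. [(x - 3) + 4 = 4 or -4] the outer +4 inverts by subtracting 4 ⇒ sub: x - 3 = 0 or -8.
Step 5. [x - 3 = 0 or -8] peel the -3: add 3 from each side ⇒ sub: x = 3 or -5.

Answer: x ∈ {-5, 3}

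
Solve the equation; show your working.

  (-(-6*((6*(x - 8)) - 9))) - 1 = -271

Step 1. [(-(-6*((6*(x - 8)) - 9))) - 1 = -271] -1 is outermost — add 1 both sides. So sub: -(-6*((6*(x - 8)) - 9)) = -270.
Step 2. [-(-6*((6*(x - 8)) - 9)) = -270] flip signs both sides. So neg: -6*((6*(x - 8)) - 9) = 270.
Step 3. [-6*((6*(x - 8)) - 9) = 270] LHS = -6·(…); ÷-6 both sides ⇒ div: (6*(x - 8)) - 9 = -45.
Step 4. [(6*(x - 8)) - 9 = -45] peel the -9: add 9 from each side, so sub: 6*(x - 8) = -36.
Step 5. [6*(x - 8) = -36] 6 out front; divide by 6 ⇒ div: x - 8 = -6.
Step 6. [x - 8 = -6] peel the -8: add 8 from each side ⇒ sub: x = 2.

Answer: x ∈ {2}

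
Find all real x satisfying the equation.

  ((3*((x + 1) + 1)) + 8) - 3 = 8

Step 1. [((3*((x + 1) + 1)) + 8) - 3 = 8] add 3: x sits inside (… - 3), so sub: (3*((x + 1) + 1)) + 8 = 11.
Step 2. [(3*((x + 1) + 1)) + 8 = 11] peel the +8: subtract 8 from each side ⇒ sub: 3*((x + 1) + 1) = 3.
Step 3. [3*((x + 1) + 1) = 3] divide by the outer 3, so div: (x + 1) + 1 = 1.
Step 4. [(x + 1) + 1 = 1] +1 is outermost — subtract 1 both sides, so sub: x + 1 = 0.
Step 5. [x + 1 = 0] peel the +1: subtract 1 from each side, so sub: x = -1.

Answer: x ∈ {-1}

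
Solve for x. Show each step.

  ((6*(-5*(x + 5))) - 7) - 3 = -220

Step 1. [((6*(-5*(x + 5))) - 7) - 3 = -220] the outer -3 inverts by adding 3. So sub: (6*(-5*(x + 5))) - 7 = -217.
Step 2. [(6*(-5*(x + 5))) - 7 = -217] -7 is outermost — add 7 both sides. So sub: 6*(-5*(x + 5)) = -210.
Step 3. [6*(-5*(x + 5)) = -210] divide by the outer 6. So div: -5*(x + 5) = -35.
Step 4. [-5*(x + 5) = -35] leading coefficient -5: divide by -5 ⇒ div: x + 5 = 7.
Step 5. [x + 5 = 7] subtract 5: x sits inside (… + 5), so sub: x = 2.

Answer: x ∈ {2}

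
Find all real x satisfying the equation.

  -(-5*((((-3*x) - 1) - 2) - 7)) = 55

Step 1. [-(-5*((((-3*x) - 1) - 2) - 7)) = 55] leading − — multiply by −1, so neg: -5*((((-3*x) - 1) - 2) - 7) = -55.
Step 2. [-5*((((-3*x) - 1) - 2) - 7) = -55] divide by the outer -5 ⇒ div: (((-3*x) - 1) - 2) - 7 = 11.
Step 3. [(((-3*x) - 1) - 2) - 7 = 11] 7 comes off first (add 7), so sub: ((-3*x) - 1) - 2 = 18.
Step 4. [((-3*x) - 1) - 2 = 18] peel the -2: add 2 from each side ⇒ sub: (-3*x) - 1 = 20.
Step 5. [(-3*x) - 1 = 20] add 1: x sits inside (… - 1) ⇒ sub: -3*x = 21.
Step 6. [-3*x = 21] LHS = -3·(…); ÷-3 both sides ⇒ div: x = -7.

Answer: x ∈ {-7}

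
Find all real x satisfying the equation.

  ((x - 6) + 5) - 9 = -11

Step 1. [((x - 6) + 5) - 9 = -11] the outer -9 inverts by adding 9, so sub: (x - 6) + 5 = -2.
Step 2. [(x - 6) + 5 = -2] subtract 5: x sits inside (… + 5) ⇒ sub: x - 6 = -7.
Step 3. [x - 6 = -7] peel the -6: add 6 from each side, so sub: x = -1.

Answer: x ∈ {-1}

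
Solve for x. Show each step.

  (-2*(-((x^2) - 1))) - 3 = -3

Step 1. [(-2*(-((x^2) - 1))) - 3 = -3] -3 is outermost — add 3 both sides ⇒ sub: -2*(-((x^2) - 1)) = 0.
Step 2. [-2*(-((x^2) - 1)) = 0] divide by the outer -2, so div: -((x^2) - 1) = 0.
Step 3. [-((x^2) - 1) = 0] leading − — multiply by −1 ⇒ neg: (x^2) - 1 = 0.
Step 4. [(x^2) - 1 = 0] 1 comes off first (add 1). So sub: x^2 = 1.
Step 5. [x^2 = 1] √ both sides: 1 ≥ 0 gives two branches ⇒ sqrt: x = 1 or -1.

Answer: x ∈ {-1, 1}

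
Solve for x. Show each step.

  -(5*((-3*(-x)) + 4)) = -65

Step 1. [-(5*((-3*(-x)) + 4)) = -65] leading − — multiply by −1. So neg: 5*((-3*(-x)) + 4) = 65.
Step 2. [5*((-3*(-x)) + 4) = 65] 5·(inner) — divide through by 5 ⇒ div: (-3*(-x)) + 4 = 13.
Step 3. [(-3*(-x)) + 4 = 13] subtract 4: x sits inside (… + 4). So sub: -3*(-x) = 9.
Step 4. [-3*(-x) = 9] divide by the outer -3. So div: -x = -3.
Step 5. [-x = -3] leading − — multiply by −1 ⇒ neg: x = 3.

Answer: x ∈ {3}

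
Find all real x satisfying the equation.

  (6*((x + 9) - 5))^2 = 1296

Step 1. [(6*((x + 9) - 5))^2 = 1296] LHS squared, RHS 1296 ≥ 0: apply √ (±). So sqrt: 6*((x + 9) - 5) = 36 or -36.
Step 2. [6*((x + 9) - 5) = 36 or -36] 6 out front; divide by 6, so div: (x + 9) - 5 = 6 or -6.
Step 3. [(x + 9) - 5 = 6 or -6] peel the -5: add 5 from each side ⇒ sub: x + 9 = 11 or -1.
Step 4. [x + 9 = 11 or -1] +9 is outermost — subtract 9 both sides ⇒ sub: x = 2 or -10.

Answer: x ∈ {-10, 2}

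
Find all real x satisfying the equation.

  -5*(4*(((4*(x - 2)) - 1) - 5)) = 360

Step 1. [-5*(4*(((4*(x - 2)) - 1) - 5)) = 360] divide by the outer -5, so div: 4*(((4*(x - 2)) - 1) - 5) = -72.
Step 2. [4*(((4*(x - 2)) - 1) - 5) = -72] 4·(inner) — divide through by 4, so div: ((4*(x - 2)) - 1) - 5 = -18.
Step 3. [((4*(x - 2)) - 1) - 5 = -18] peel the -5: add 5 from each side, so sub: (4*(x - 2)) - 1 = -13.
Step 4. [(4*(x - 2)) - 1 = -13] -1 is outermost — add 1 both sides. So sub: 4*(x - 2) = -12.
Step 5. [4*(x - 2) = -12] leading coefficient 4: divide by 4. So div: x - 2 = -3.
Step 6. [x - 2 = -3] the outer -2 inverts by adding 2, so sub: x = -1.

Answer: x ∈ {-1}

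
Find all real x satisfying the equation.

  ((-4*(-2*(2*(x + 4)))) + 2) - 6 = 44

Step 1. [((-4*(-2*(2*(x + 4)))) + 2) - 6 = 44] -6 is outermost — add 6 both sides ⇒ sub: (-4*(-2*(2*(x + 4)))) + 2 = 50.
Step 2. [(-4*(-2*(2*(x + 4)))) + 2 = 50] peel the +2: subtract 2 from each side ⇒ sub: -4*(-2*(2*(x + 4))) = 48.
Step 3. [-4*(-2*(2*(x + 4))) = 48] LHS = -4·(…); ÷-4 both sides, so div: -2*(2*(x + 4)) = -12.
Step 4. [-2*(2*(x + 4)) = -12] LHS = -2·(…); ÷-2 both sides, so div: 2*(x + 4) = 6.
Step 5. [2*(x + 4) = 6] 2 out front; divide by 2 ⇒ div: x + 4 = 3.
Step 6. [x + 4 = 3] 4 comes off first (subtract 4). So sub: x = -1.

Answer: x ∈ {-1}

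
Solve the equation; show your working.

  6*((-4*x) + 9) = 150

Step 1. [6*((-4*x) + 9) = 150] 6·(inner) — divide through by 6 ⇒ div: (-4*x) + 9 = 25.
Step 2. [(-4*x) + 9 = 25] +9 is outermost — subtract 9 both sides. So sub: -4*x = 16.
Step 3. [-4*x = 16] leading coefficient -4: divide by -4. So div: x = -4.

Answer: x ∈ {-4}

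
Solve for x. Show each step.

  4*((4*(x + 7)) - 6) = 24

Step 1. [4*((4*(x + 7)) - 6) = 24] 4·(inner) — divide through by 4, so div: (4*(x + 7)) - 6 = 6.
Step 2. [(4*(x + 7)) - 6 = 6] the outer -6 inverts by adding 6. So sub: 4*(x + 7) = 12.
Step 3. [4*(x + 7) = 12] divide by the outer 4, so div: x + 7 = 3.
Step 4. [x + 7 = 3] +7 is outermost — subtract 7 both sides ⇒ sub: x = -4.

Answer: x ∈ {-4}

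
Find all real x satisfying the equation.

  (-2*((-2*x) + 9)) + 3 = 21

Step 1. [(-2*((-2*x) + 9)) + 3 = 21] 3 comes off first (subtract 3). So sub: -2*((-2*x) + 9) = 18.
Step 2. [-2*((-2*x) + 9) = 18] LHS = -2·(…); ÷-2 both sides. So div: (-2*x) + 9 = -9.
Step 3. [(-2*x) + 9 = -9] peel the +9: subtract 9 from each side. So sub: -2*x = -18.
Step 4. [-2*x = -18] divide by the outer -2. So div: x = 9.

Answer: x ∈ {9}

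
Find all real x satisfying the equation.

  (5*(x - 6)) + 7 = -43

Step 1. [(5*(x - 6)) + 7 = -43] peel the +7: subtract 7 from each side. So sub: 5*(x - 6) = -50.
Step 2. [5*(x - 6) = -50] divide by the outer 5 ⇒ div: x - 6 = -10.
Step 3. [x - 6 = -10] peel the -6: add 6 from each side, so sub: x = -4.

Answer: x ∈ {-4}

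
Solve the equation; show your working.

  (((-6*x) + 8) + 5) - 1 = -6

Step 1. [(((-6*x) + 8) + 5) - 1 = -6] -1 is outermost — add 1 both sides, so sub: ((-6*x) + 8) + 5 = -5.
Step 2. [((-6*x) + 8) + 5 = -5] subtract 5: x sits inside (… + 5). So sub: (-6*x) + 8 = -10.
Step 3. [(-6*x) + 8 = -10] the outer +8 inverts by subtracting 8. So sub: -6*x = -18.
Step 4. [-6*x = -18] leading coefficient -6: divide by -6, so div: x = 3.

Answer: x ∈ {3}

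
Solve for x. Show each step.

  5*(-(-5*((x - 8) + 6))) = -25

Step 1. [5*(-(-5*((x - 8) + 6))) = -25] LHS = 5·(…); ÷5 both sides ⇒ div: -(-5*((x - 8) + 6)) = -5.
Step 2. [-(-5*((x - 8) + 6)) = -5] flip signs both sides, so neg: -5*((x - 8) + 6) = 5.
Step 3. [-5*((x - 8) + 6) = 5] LHS = -5·(…); ÷-5 both sides ⇒ div: (x - 8) + 6 = -1.
Step 4. [(x - 8) + 6 = -1] peel the +6: subtract 6 from each side, so sub: x - 8 = -7.
Step 5. [x - 8 = -7] peel the -8: add 8 from each side. So sub: x = 1.

Answer: x ∈ {1}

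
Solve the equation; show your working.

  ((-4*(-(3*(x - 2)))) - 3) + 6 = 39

Step 1. [((-4*(-(3*(x - 2)))) - 3) + 6 = 39] peel the +6: subtract 6 from each side, so sub: (-4*(-(3*(x - 2)))) - 3 = 33.
Step 2. [(-4*(-(3*(x - 2)))) - 3 = 33] -3 is outermost — add 3 both sides ⇒ sub: -4*(-(3*(x - 2))) = 36.
Step 3. [-4*(-(3*(x - 2))) = 36] -4·(inner) — divide through by -4, so div: -(3*(x - 2)) = -9.
Step 4. [-(3*(x - 2)) = -9] flip signs both sides, so neg: 3*(x - 2) = 9.
Step 5. [3*(x - 2) = 9] 3·(inner) — divide through by 3, so div: x - 2 = 3.
Step 6. [x - 2 = 3] -2 is outermost — add 2 both sides, so sub: x = 5.

Answer: x ∈ {5}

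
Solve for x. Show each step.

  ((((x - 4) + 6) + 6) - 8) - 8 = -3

Step 1. [((((x - 4) + 6) + 6) - 8) - 8 = -3] 8 comes off first (add 8) ⇒ sub: (((x - 4) + 6) + 6) - 8 = 5.
Step 2. [(((x - 4) + 6) + 6) - 8 = 5] -8 is outermost — add 8 both sides ⇒ sub: ((x - 4) + 6) + 6 = 13.
Step 3. [((x - 4) + 6) + 6 = 13] peel the +6: subtract 6 from each side ⇒ sub: (x - 4) + 6 = 7.
Step 4. [(x - 4) + 6 = 7] subtract 6: x sits inside (… + 6), so sub: x - 4 = 1.
Step 5. [x - 4 = 1] -4 is outermost — add 4 both sides, so sub: x = 5.

Answer: x ∈ {5}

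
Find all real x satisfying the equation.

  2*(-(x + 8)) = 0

Step 1. [2*(-(x + 8)) = 0] 2·(inner) — divide through by 2, so div: -(x + 8) = 0.
Step 2. [-(x + 8) = 0] flip signs both sides, so neg: x + 8 = 0.
Step 3. [x + 8 = 0] the outer +8 inverts by subtracting 8, so sub: x = -8.

Answer: x ∈ {-8}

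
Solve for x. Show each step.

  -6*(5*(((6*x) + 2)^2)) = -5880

Step 1. [-6*(5*(((6*x) + 2)^2)) = -5880] divide by the outer -6 ⇒ div: 5*(((6*x) + 2)^2) = 980.
Step 2. [5*(((6*x) + 2)^2) = 980] 5·(inner) — divide through by 5, so div: ((6*x) + 2)^2 = 196.
Step 3. [((6*x) + 2)^2 = 196] 196 ≥ 0, LHS is (·)² — take ±√. So sqrt: (6*x) + 2 = 14 or -14.
Step 4. [(6*x) + 2 = 14 or -14] peel the +2: subtract 2 from each side ⇒ sub: 6*x = 12 or -16.
Step 5. [6*x = 12 or -16] 6·(inner) — divide through by 6, so div: x = 2 or -8/3.

Answer: x ∈ {-8/3, 2}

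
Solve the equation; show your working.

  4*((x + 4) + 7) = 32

Step 1. [4*((x + 4) + 7) = 32] 4·(inner) — divide through by 4, so div: (x + 4) + 7 = 8.
Step 2. [(x + 4) + 7 = 8] subtract 7: x sits inside (… + 7). So sub: x + 4 = 1.
Step 3. [x + 4 = 1] subtract 4: x sits inside (… + 4). So sub: x = -3.

Answer: x ∈ {-3}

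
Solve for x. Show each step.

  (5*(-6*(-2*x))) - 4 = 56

Step 1. [(5*(-6*(-2*x))) - 4 = 56] the outer -4 inverts by adding 4. So sub: 5*(-6*(-2*x)) = 60.
Step 2. [5*(-6*(-2*x)) = 60] 5·(inner) — divide through by 5, so div: -6*(-2*x) = 12.
Step 3. [-6*(-2*x) = 12] leading coefficient -6: divide by -6. So div: -2*x = -2.
Step 4. [-2*x = -2] divide by the outer -2. So div: x = 1.

Answer: x ∈ {1}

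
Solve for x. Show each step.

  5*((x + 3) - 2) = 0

Step 1. [5*((x + 3) - 2) = 0] 5 out front; divide by 5. So div: (x + 3) - 2 = 0.
Step 2. [(x + 3) - 2 = 0] the outer -2 inverts by adding 2 ⇒ sub: x + 3 = 2.
Step 3. [x + 3 = 2] 3 comes off first (subtract 3) ⇒ sub: x = -1.

Answer: x ∈ {-1}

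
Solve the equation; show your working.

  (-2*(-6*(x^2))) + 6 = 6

Step 1. [(-2*(-6*(x^2))) + 6 = 6] 6 comes off first (subtract 6), so sub: -2*(-6*(x^2)) = 0.
Step 2. [-2*(-6*(x^2)) = 0] -2 out front; divide by -2. So div: -6*(x^2) = 0.
Step 3. [-6*(x^2) = 0] leading coefficient -6: divide by -6 ⇒ div: x^2 = 0.
Step 4. [x^2 = 0] LHS squared, RHS 0 ≥ 0: apply √ (±) ⇒ sqrt: x = 0.

Answer: x ∈ {0}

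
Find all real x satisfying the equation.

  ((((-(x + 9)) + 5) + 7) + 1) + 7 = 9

Step 1. [((((-(x + 9)) + 5) + 7) + 1) + 7 = 9] the outer +7 inverts by subtracting 7. So sub: (((-(x + 9)) + 5) + 7) + 1 = 2.
Step 2. [(((-(x + 9)) + 5) + 7) + 1 = 2] the outer +1 inverts by subtracting 1. So sub: ((-(x + 9)) + 5) + 7 = 1.
Step 3. [((-(x + 9)) + 5) + 7 = 1] subtract 7: x sits inside (… + 7), so sub: (-(x + 9)) + 5 = -6.
Step 4. [(-(x + 9)) + 5 = -6] subtract 5: x sits inside (… + 5) ⇒ sub: -(x + 9) = -11.
Step 5. [-(x + 9) = -11] leading − — multiply by −1, so neg: x + 9 = 11.
Step 6. [x + 9 = 11] peel the +9: subtract 9 from each side, so sub: x = 2.

Answer: x ∈ {2}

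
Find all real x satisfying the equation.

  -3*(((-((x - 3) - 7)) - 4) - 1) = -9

Step 1. [-3*(((-((x - 3) - 7)) - 4) - 1) = -9] divide by the outer -3 ⇒ div: ((-((x - 3) - 7)) - 4) - 1 = 3.
Step 2. [((-((x - 3) - 7)) - 4) - 1 = 3] add 1: x sits inside (… - 1) ⇒ sub: (-((x - 3) - 7)) - 4 = 4.
Step 3. [(-((x - 3) - 7)) - 4 = 4] add 4: x sits inside (… - 4) ⇒ sub: -((x - 3) - 7) = 8.
Step 4. [-((x - 3) - 7) = 8] LHS negated; negate both sides, so neg: (x - 3) - 7 = -8.
Step 5. [(x - 3) - 7 = -8] the outer -7 inverts by adding 7, so sub: x - 3 = -1.
Step 6. [x - 3 = -1] -3 is outermost — add 3 both sides ⇒ sub: x = 2.

Answer: x ∈ {2}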